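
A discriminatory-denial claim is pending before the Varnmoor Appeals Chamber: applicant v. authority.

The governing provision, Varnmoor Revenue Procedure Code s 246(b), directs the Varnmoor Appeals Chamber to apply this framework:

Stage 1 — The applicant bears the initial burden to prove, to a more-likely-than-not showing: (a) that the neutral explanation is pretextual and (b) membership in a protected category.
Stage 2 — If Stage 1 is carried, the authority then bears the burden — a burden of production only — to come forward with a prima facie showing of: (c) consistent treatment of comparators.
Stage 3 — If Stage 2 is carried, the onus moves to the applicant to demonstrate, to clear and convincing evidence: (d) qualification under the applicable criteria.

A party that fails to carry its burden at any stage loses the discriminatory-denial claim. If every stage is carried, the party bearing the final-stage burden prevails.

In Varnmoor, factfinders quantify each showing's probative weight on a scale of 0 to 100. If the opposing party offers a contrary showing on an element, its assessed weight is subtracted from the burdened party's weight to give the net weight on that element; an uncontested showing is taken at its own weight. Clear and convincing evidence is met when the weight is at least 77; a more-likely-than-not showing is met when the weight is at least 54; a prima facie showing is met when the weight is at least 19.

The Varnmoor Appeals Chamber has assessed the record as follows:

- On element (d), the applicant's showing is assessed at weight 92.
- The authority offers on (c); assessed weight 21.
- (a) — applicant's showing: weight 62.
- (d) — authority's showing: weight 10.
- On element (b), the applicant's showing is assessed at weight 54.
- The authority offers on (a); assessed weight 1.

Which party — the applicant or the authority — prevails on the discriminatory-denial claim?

Stage 1 — burden on applicant; standard: a more-likely-than-not showing (weight is at least 54).
    (a): 62 − 1 = 61 ≥ 54 [met]
    (b): 54 ≥ 54 [met]
  All elements met. The burden passes to the authority.
Stage 2 — burden on authority; standard: a prima facie showing (weight is at least 19).
    (c): 21 ≥ 19 [met]
  The authority carries Stage 2; the applicant now bears the burden.
Stage 3 — burden on applicant; standard: clear and convincing evidence (weight is at least 77).
    (d): 92 − 10 = 82 ≥ 77 [met]
  Stage 3 carried; the final stage is satisfied.
With every stage satisfied, the applicant prevails.

applicant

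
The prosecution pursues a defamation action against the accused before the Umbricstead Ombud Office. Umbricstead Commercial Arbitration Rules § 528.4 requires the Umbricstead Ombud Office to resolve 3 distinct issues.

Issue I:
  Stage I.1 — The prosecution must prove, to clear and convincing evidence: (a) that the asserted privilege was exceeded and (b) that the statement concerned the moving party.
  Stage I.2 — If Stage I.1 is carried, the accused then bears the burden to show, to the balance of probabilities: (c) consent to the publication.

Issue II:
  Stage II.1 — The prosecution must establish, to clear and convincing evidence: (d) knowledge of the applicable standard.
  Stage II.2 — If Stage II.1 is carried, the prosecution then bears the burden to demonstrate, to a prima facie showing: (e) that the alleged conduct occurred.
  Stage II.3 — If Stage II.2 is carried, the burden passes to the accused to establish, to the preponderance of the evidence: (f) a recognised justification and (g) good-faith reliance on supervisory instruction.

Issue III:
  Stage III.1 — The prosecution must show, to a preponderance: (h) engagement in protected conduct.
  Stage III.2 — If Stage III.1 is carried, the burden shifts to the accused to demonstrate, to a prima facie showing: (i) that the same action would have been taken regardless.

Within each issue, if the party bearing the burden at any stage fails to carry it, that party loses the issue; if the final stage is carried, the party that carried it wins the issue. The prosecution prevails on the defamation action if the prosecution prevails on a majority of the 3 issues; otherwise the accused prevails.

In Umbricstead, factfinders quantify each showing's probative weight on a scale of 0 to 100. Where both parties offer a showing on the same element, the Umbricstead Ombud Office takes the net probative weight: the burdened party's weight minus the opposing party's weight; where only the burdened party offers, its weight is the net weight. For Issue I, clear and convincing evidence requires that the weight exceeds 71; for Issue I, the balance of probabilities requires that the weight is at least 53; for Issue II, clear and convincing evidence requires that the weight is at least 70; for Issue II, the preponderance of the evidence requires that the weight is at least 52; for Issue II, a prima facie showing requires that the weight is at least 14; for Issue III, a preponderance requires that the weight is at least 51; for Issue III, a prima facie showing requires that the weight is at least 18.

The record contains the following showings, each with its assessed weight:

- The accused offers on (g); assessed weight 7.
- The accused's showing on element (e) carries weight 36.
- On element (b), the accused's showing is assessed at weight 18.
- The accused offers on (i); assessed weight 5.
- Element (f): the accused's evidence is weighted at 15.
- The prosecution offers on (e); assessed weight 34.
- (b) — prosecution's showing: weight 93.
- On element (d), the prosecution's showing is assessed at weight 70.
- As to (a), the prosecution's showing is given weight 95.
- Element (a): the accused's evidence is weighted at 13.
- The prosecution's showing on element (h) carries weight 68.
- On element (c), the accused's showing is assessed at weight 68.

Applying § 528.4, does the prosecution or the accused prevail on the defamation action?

— Issue I —
At Stage I.1 the prosecution must meet clear and convincing evidence (weight exceeds 71): on (a) the weight is 95 less the opposing 13 gives net 82, > 71, so (a) meets the standard; on (b) the weight is 93 less the opposing 18 gives net 75, > 71, so (b) meets the standard.
  Stage I.1 is satisfied; the onus moves to the accused.
At Stage I.2 the accused must meet the balance of probabilities (weight is at least 53): on (c) the weight is 68, which does reach 53, so (c) meets the standard.
  The accused carries the last stage.
With every stage satisfied, the accused prevails on this issue.
— Issue II —
Stage II.1 — burden on prosecution; standard: clear and convincing evidence (weight is at least 70).
    (d): 70 ≥ 70 [met]
  All elements met. The prosecution retains the burden for Stage II.2.
Stage II.2 — burden on prosecution; standard: a prima facie showing (weight is at least 14).
    (e): 34 − 36 = -2 < 14 [not met]
  Stage II.2 not carried; the prosecution fails its burden.
So the accused prevails on this issue.
— Issue III —
Stage III.1 (prosecution, a preponderance, weight is at least 51): (h) 68 ≥ 51 — meets.
  Stage III.1 carried; the burden shifts to the accused.
Stage III.2 (accused, a prima facie showing, weight is at least 18): (i) 5 < 18 — fails.
  Stage III.2 not carried; the accused fails its burden.
So the prosecution prevails on this issue.
Per-issue: Issue I → accused; Issue II → accused; Issue III → prosecution. The prosecution must prevail on a majority of issues; overall, the accused prevails.

accused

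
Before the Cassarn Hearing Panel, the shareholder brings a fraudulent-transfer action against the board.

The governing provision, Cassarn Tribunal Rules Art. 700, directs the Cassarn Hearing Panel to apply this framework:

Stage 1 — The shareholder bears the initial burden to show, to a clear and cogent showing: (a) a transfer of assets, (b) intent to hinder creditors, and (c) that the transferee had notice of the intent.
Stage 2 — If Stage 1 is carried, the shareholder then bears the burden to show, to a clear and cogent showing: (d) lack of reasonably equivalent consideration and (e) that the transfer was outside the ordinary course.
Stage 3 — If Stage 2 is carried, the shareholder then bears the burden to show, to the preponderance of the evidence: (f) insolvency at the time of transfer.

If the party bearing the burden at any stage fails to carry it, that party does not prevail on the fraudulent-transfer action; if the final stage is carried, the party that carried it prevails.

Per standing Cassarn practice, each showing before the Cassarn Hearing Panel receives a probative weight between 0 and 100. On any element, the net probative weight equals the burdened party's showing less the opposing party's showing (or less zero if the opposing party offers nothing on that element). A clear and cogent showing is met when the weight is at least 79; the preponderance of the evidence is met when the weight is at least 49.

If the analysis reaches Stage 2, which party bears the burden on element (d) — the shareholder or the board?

Stage 2's rule assigns the burden to the shareholder (to a clear and cogent showing).

shareholder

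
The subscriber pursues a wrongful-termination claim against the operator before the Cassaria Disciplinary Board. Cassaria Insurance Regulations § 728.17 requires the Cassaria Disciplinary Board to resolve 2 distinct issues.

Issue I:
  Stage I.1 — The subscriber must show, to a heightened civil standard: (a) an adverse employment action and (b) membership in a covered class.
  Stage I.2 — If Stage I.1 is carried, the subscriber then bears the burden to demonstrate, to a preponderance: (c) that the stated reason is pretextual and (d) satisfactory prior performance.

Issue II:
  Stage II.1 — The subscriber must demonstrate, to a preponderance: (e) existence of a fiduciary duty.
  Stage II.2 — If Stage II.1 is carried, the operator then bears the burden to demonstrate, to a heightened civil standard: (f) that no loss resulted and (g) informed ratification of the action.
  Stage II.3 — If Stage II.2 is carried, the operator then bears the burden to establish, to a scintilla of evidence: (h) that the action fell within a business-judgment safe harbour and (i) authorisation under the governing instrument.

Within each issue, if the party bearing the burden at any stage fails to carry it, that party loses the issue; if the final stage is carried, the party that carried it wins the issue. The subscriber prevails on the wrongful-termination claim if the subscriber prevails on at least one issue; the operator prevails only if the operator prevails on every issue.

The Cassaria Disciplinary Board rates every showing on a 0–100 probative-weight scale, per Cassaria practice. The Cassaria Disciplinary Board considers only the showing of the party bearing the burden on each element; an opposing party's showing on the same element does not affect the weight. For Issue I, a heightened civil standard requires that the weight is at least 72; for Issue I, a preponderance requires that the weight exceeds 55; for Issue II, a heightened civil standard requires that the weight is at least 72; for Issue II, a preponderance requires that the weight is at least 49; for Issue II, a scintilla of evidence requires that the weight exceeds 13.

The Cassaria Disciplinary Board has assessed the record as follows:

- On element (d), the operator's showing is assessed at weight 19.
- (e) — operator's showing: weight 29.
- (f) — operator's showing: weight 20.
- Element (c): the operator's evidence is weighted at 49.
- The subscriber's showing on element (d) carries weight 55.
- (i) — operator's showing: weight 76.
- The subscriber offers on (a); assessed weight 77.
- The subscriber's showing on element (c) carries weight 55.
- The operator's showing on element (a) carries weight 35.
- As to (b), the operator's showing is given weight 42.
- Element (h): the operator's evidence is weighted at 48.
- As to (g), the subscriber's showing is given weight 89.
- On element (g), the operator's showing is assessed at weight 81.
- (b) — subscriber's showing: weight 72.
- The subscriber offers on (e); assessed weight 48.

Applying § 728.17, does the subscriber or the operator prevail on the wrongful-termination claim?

operator

— Issue I —
Stage I.1 — burden on subscriber; standard: a heightened civil standard (weight is at least 72).
    (a): 77 (operator's 35 disregarded) ≥ 72 [met]
    (b): 72 (operator's 42 disregarded) ≥ 72 [met]
  Stage I.1 is satisfied; the subscriber continues to bear the burden.
Stage I.2 — burden on subscriber; standard: a preponderance (weight exceeds 55).
    (c): 55 (operator's 49 disregarded) ≤ 55 [not met]
    (d): 55 (operator's 19 disregarded) ≤ 55 [not met]
  Not every element is met, so the subscriber fails to carry Stage I.2.
So the operator prevails on this issue.
— Issue II —
Stage II.1 — burden on subscriber; standard: a preponderance (weight is at least 49).
    (e): 48 (operator's 29 disregarded) < 49 [not met]
  Not every element is met, so the subscriber fails to carry Stage II.1.
The operator prevails on this issue.
Per-issue: Issue I → operator; Issue II → operator. The subscriber must prevail on at least one issue; overall, the operator prevails.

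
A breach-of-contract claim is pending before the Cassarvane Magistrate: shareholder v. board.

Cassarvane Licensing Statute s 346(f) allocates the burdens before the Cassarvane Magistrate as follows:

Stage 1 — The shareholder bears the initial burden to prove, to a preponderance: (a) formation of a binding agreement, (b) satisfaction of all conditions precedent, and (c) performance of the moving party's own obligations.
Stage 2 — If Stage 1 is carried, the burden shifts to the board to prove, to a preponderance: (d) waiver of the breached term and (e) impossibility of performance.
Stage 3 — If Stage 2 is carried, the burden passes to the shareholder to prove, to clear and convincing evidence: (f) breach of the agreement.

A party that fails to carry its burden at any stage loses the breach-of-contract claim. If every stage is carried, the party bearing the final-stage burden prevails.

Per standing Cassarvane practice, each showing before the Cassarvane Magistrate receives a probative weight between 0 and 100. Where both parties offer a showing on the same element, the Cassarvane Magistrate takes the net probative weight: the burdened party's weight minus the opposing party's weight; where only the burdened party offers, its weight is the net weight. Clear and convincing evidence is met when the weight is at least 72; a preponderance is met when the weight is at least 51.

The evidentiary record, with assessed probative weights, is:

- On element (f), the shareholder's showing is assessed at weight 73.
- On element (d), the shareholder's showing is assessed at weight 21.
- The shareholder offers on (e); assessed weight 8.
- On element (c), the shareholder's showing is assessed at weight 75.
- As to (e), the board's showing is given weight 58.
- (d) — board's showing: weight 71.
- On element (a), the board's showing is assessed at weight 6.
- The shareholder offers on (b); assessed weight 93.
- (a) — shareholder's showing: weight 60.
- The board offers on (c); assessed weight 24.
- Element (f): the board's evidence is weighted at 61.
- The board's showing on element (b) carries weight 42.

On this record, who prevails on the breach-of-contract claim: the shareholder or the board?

shareholder

Stage 1 (shareholder, a preponderance, weight is at least 51): (a) net 60−6=54 ≥ 51 — meets; (b) net 93−42=51 ≥ 51 — meets; (c) net 75−24=51 ≥ 51 — meets.
  All elements met. The burden passes to the board.
Stage 2 (board, a preponderance, weight is at least 51): (d) net 71−21=50 < 51 — fails; (e) net 58−8=50 < 51 — fails.
  Stage 2 not carried; the board fails its burden.
So the shareholder prevails.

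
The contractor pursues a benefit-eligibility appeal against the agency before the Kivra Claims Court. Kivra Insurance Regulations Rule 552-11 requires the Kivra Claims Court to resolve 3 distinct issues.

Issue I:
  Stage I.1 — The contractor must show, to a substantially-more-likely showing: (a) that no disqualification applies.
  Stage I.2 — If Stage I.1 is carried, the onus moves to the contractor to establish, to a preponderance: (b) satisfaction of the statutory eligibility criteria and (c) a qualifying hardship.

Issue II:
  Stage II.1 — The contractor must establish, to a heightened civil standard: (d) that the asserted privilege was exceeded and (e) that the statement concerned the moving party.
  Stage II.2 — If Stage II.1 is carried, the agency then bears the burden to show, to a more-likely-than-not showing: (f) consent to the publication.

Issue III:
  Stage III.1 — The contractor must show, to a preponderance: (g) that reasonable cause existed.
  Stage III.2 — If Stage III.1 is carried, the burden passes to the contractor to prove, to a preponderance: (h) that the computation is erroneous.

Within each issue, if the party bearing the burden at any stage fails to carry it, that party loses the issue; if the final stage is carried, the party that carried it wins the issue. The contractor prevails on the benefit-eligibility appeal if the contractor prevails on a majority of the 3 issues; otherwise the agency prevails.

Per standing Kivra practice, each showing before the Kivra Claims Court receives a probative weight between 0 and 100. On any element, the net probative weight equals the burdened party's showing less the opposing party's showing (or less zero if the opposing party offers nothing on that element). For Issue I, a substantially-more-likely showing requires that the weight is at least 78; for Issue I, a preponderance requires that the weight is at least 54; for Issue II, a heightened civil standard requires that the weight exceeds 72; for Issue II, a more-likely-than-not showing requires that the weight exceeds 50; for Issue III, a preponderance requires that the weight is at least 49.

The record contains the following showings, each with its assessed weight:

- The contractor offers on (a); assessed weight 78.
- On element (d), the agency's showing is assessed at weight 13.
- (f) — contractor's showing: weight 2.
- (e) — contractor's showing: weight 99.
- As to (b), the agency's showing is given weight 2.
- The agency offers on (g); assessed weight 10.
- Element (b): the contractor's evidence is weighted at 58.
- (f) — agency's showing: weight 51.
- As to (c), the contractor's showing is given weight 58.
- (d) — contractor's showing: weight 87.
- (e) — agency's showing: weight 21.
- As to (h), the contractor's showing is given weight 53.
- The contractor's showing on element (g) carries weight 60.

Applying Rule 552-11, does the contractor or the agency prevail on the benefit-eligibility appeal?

— Issue I —
Stage I.1 (contractor, a substantially-more-likely showing, weight is at least 78): (a) 78 ≥ 78 — meets.
  Stage I.1 is satisfied; the contractor continues to bear the burden.
Stage I.2 (contractor, a preponderance, weight is at least 54): (b) net 58−2=56 ≥ 54 — meets; (c) 58 ≥ 54 — meets.
  The contractor carries the last stage.
All stages carried — the contractor prevails on this issue.
— Issue II —
Stage II.1 — burden on contractor; standard: a heightened civil standard (weight exceeds 72).
    (d): 87 − 13 = 74 > 72 [met]
    (e): 99 − 21 = 78 > 72 [met]
  All elements met. The burden passes to the agency.
Stage II.2 — burden on agency; standard: a more-likely-than-not showing (weight exceeds 50).
    (f): 51 − 2 = 49 ≤ 50 [not met]
  The agency does not carry Stage II.2.
The contractor prevails on this issue.
— Issue III —
Stage III.1 — burden on contractor; standard: a preponderance (weight is at least 49).
    (g): 60 − 10 = 50 ≥ 49 [met]
  Stage III.1 carried; the burden remains with the contractor.
Stage III.2 — burden on contractor; standard: a preponderance (weight is at least 49).
    (h): 53 ≥ 49 [met]
  The contractor carries the last stage.
With every stage satisfied, the contractor prevails on this issue.
Per-issue: Issue I → contractor; Issue II → contractor; Issue III → contractor. The contractor must prevail on a majority of issues; overall, the contractor prevails.

contractor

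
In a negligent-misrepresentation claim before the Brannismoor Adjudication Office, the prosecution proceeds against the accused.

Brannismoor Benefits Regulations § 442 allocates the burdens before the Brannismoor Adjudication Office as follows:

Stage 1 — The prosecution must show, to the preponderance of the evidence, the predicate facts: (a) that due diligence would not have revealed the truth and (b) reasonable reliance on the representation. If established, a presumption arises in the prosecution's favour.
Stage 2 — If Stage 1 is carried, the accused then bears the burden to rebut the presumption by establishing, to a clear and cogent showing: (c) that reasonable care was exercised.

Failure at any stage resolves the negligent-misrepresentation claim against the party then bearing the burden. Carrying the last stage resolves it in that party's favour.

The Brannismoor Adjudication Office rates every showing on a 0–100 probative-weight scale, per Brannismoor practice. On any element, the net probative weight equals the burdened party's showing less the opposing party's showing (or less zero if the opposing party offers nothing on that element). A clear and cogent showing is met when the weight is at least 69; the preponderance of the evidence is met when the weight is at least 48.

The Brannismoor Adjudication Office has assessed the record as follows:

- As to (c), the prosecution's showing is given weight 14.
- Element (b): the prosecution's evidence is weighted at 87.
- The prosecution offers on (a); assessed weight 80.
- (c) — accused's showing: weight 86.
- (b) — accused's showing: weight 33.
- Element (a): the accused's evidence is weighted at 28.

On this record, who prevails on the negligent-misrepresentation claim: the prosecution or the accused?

At Stage 1 the prosecution must meet the preponderance of the evidence (weight is at least 48): on (a) the weight is 80 less the opposing 28 gives net 52, ≥ 48, so (a) meets the standard; on (b) the weight is 87 less the opposing 33 gives net 54, ≥ 48, so (b) meets the standard.
  Stage 1 carried; the burden shifts to the accused.
At Stage 2 the accused must meet a clear and cogent showing (weight is at least 69): on (c) the weight is 86 less the opposing 14 gives net 72, ≥ 69, so (c) meets the standard.
  Stage 2 carried; the final stage is satisfied.
All stages carried — the accused prevails.

accused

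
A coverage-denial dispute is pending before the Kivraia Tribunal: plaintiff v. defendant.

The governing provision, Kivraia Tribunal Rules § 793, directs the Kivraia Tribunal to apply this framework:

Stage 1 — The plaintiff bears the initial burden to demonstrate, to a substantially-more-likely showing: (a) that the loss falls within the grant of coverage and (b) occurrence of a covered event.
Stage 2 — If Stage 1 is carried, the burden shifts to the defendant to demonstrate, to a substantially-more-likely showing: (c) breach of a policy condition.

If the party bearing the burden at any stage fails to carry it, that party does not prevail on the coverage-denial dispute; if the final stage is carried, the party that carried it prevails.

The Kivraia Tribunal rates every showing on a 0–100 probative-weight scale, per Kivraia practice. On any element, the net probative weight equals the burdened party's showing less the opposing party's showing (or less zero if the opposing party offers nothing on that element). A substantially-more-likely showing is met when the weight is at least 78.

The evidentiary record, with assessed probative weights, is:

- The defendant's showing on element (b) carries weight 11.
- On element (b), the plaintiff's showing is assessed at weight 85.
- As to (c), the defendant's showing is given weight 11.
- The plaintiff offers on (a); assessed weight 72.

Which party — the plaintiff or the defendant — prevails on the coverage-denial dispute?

defendant

Stage 1 — burden on plaintiff; standard: a substantially-more-likely showing (weight is at least 78).
    (a): 72 < 78 [not met]
    (b): 85 − 11 = 74 < 78 [not met]
  Not every element is met, so the plaintiff fails to carry Stage 1.
The analysis ends at Stage 1; the defendant prevails.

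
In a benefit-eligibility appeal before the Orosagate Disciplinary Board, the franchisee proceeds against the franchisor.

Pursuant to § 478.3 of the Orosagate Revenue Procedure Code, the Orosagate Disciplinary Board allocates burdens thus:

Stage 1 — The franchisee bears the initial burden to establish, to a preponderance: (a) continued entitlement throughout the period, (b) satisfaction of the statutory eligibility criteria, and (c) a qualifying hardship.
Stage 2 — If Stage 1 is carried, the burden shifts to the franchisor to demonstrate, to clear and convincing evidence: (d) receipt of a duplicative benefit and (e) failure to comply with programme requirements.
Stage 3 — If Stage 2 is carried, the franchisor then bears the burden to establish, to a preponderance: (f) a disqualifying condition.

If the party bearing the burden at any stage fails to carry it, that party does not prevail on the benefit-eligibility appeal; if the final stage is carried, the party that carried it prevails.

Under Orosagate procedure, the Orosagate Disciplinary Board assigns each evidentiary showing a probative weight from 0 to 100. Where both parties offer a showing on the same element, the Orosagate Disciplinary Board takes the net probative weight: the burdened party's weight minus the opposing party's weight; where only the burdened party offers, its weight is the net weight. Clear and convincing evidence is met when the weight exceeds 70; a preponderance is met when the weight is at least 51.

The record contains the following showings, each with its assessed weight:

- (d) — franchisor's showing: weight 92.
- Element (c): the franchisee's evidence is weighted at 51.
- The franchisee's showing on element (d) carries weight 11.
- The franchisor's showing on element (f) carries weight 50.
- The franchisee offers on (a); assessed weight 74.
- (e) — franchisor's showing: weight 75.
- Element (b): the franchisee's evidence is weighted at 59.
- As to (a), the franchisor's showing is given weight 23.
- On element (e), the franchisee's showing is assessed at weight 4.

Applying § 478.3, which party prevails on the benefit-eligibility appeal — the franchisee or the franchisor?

Stage 1 (franchisee, a preponderance, weight is at least 51): (a) net 74−23=51 ≥ 51 — meets; (b) 59 ≥ 51 — meets; (c) 51 ≥ 51 — meets.
  Stage 1 carried; the burden shifts to the franchisor.
Stage 2 (franchisor, clear and convincing evidence, weight exceeds 70): (d) net 92−11=81 > 70 — meets; (e) net 75−4=71 > 70 — meets.
  Stage 2 is satisfied; the franchisor continues to bear the burden.
Stage 3 (franchisor, a preponderance, weight is at least 51): (f) 50 < 51 — fails.
  Stage 3 not carried; the franchisor fails its burden.
The franchisee prevails.

franchisee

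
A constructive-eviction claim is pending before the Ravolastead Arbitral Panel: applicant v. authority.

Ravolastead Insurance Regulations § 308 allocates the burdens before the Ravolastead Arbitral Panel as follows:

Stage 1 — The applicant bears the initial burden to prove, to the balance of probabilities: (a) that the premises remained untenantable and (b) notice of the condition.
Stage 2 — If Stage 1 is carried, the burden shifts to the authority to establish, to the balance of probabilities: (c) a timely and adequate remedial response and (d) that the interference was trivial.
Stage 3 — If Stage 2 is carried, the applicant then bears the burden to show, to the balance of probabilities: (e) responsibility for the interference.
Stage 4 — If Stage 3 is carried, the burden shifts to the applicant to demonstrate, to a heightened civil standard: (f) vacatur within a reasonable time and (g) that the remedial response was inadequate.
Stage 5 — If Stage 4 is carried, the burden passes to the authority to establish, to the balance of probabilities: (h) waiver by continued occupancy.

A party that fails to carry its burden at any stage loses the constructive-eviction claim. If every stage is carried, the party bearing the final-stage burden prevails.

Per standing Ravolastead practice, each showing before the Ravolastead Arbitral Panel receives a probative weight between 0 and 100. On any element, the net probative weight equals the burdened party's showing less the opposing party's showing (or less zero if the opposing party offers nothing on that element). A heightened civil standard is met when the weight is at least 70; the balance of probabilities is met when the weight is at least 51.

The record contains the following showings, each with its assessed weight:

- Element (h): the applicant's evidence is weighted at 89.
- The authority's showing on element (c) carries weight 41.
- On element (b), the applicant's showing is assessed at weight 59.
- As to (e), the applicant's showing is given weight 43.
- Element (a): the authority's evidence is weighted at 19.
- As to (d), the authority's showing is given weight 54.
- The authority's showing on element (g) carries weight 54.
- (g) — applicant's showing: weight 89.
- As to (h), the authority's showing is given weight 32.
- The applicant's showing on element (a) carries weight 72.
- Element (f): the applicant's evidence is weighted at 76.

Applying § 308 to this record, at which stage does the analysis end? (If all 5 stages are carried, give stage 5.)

Stage 1 (applicant, the balance of probabilities, weight is at least 51): (a) net 72−19=53 ≥ 51 — meets; (b) 59 ≥ 51 — meets.
  Stage 1 is satisfied; the onus moves to the authority.
Stage 2 (authority, the balance of probabilities, weight is at least 51): (c) 41 < 51 — fails; (d) 54 ≥ 51 — meets.
  Not every element is met, so the authority fails to carry Stage 2.
The applicant prevails.

stage 2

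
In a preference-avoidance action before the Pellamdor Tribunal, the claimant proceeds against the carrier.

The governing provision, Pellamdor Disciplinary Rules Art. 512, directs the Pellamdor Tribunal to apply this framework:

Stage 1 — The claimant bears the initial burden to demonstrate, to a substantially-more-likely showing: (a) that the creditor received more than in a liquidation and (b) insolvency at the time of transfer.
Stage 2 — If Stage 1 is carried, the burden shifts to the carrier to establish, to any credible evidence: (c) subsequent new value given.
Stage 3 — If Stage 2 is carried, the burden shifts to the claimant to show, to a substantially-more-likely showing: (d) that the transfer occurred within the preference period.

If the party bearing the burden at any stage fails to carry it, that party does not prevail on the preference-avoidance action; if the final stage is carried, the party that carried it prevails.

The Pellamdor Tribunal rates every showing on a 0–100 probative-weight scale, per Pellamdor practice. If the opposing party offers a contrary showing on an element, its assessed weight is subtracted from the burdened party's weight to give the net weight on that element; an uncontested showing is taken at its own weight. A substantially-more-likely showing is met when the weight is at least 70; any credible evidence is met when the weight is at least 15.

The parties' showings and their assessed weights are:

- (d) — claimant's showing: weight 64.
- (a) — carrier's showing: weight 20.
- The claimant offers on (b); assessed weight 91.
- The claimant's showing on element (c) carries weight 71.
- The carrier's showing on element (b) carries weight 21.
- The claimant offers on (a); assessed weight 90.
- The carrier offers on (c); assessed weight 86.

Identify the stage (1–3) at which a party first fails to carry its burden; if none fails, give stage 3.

Stage 1 — burden on claimant; standard: a substantially-more-likely showing (weight is at least 70).
    (a): 90 − 20 = 70 ≥ 70 [met]
    (b): 91 − 21 = 70 ≥ 70 [met]
  Stage 1 is satisfied; the onus moves to the carrier.
Stage 2 — burden on carrier; standard: any credible evidence (weight is at least 15).
    (c): 86 − 71 = 15 ≥ 15 [met]
  Stage 2 carried; the burden shifts to the claimant.
Stage 3 — burden on claimant; standard: a substantially-more-likely showing (weight is at least 70).
    (d): 64 < 70 [not met]
  The claimant does not carry Stage 3.
So the carrier prevails.

stage 3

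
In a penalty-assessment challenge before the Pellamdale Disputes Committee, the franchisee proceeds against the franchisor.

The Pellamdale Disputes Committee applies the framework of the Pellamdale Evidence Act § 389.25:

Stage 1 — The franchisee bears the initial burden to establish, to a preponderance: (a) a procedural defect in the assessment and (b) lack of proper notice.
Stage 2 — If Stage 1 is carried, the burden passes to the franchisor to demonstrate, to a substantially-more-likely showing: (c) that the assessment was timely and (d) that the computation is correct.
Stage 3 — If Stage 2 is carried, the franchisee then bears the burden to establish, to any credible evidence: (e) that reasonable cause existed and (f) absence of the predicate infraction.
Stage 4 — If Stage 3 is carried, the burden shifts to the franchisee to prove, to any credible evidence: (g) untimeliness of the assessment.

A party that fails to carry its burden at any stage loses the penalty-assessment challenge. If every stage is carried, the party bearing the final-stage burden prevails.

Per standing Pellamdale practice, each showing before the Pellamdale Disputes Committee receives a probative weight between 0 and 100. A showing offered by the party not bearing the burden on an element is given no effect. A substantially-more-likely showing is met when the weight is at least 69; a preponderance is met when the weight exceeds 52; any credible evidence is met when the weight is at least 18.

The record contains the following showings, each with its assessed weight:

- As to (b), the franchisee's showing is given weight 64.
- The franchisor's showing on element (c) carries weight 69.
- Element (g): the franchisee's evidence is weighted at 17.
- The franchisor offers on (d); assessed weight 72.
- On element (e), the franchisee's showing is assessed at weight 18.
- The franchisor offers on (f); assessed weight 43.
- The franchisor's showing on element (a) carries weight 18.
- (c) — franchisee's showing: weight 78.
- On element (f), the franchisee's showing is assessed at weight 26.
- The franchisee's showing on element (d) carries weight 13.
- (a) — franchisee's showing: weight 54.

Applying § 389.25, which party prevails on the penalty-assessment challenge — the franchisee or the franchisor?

Stage 1 — burden on franchisee; standard: a preponderance (weight exceeds 52).
    (a): 54 (franchisor's 18 disregarded) > 52 [met]
    (b): 64 > 52 [met]
  Stage 1 carried; the burden shifts to the franchisor.
Stage 2 — burden on franchisor; standard: a substantially-more-likely showing (weight is at least 69).
    (c): 69 (franchisee's 78 disregarded) ≥ 69 [met]
    (d): 72 (franchisee's 13 disregarded) ≥ 69 [met]
  The franchisor carries Stage 2; the franchisee now bears the burden.
Stage 3 — burden on franchisee; standard: any credible evidence (weight is at least 18).
    (e): 18 ≥ 18 [met]
    (f): 26 (franchisor's 43 disregarded) ≥ 18 [met]
  Stage 3 is satisfied; the franchisee continues to bear the burden.
Stage 4 — burden on franchisee; standard: any credible evidence (weight is at least 18).
    (g): 17 < 18 [not met]
  Stage 4 not carried; the franchisee fails its burden.
The analysis ends at Stage 4; the franchisor prevails.

franchisor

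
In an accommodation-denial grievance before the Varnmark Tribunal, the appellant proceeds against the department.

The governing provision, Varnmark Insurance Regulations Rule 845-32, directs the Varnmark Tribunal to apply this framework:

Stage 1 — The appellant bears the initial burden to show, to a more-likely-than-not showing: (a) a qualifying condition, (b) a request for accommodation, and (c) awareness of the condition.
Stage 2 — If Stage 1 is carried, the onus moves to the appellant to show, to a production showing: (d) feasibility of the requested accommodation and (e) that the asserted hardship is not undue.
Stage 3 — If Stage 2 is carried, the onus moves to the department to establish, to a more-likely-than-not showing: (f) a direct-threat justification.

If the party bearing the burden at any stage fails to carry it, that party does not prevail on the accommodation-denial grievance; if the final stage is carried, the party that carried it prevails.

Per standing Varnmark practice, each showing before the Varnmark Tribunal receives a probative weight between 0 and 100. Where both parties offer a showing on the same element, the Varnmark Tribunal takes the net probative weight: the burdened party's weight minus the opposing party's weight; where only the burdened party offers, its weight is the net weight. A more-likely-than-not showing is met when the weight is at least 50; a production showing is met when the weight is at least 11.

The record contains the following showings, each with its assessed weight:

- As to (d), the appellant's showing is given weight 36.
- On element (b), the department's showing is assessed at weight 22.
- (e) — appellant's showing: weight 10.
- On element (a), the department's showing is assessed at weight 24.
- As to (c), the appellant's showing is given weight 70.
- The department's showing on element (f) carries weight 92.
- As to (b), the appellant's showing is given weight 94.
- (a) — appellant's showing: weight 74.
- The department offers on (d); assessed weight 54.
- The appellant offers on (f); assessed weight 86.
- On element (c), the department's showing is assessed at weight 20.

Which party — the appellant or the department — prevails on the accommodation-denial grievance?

At Stage 1 the appellant must meet a more-likely-than-not showing (weight is at least 50): on (a) the weight is 74 less the opposing 24 gives net 50, which does reach 50, so (a) meets the standard; on (b) the weight is 94 less the opposing 22 gives net 72, which does reach 50, so (b) meets the standard; on (c) the weight is 70 less the opposing 20 gives net 50, ≥ 50, so (c) meets the standard.
  All elements met. The appellant retains the burden for Stage 2.
At Stage 2 the appellant must meet a production showing (weight is at least 11): on (d) the weight is 36 less the opposing 54 gives net -18, < 11, so (d) does not meet the standard; on (e) the weight is 10, < 11, so (e) does not meet the standard.
  The appellant does not carry Stage 2.
So the department prevails.

department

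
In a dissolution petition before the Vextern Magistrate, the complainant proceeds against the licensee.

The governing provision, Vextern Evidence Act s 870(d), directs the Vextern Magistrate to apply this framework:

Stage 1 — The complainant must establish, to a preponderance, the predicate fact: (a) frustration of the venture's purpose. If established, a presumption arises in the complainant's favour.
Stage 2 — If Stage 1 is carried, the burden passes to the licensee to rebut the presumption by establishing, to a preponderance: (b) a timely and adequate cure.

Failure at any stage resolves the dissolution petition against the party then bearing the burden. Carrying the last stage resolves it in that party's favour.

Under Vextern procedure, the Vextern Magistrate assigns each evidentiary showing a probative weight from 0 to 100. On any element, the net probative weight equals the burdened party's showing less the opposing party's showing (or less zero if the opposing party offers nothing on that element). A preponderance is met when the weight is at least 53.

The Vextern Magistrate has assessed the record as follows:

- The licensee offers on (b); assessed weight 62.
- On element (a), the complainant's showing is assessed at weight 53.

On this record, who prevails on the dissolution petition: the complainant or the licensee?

licensee

At Stage 1 the complainant must meet a preponderance (weight is at least 53): on (a) the weight is 53, ≥ 53, so (a) meets the standard.
  All elements met. The burden passes to the licensee.
At Stage 2 the licensee must meet a preponderance (weight is at least 53): on (b) the weight is 62, ≥ 53, so (b) meets the standard.
  The licensee carries the last stage.
Every stage carried; the licensee prevails.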